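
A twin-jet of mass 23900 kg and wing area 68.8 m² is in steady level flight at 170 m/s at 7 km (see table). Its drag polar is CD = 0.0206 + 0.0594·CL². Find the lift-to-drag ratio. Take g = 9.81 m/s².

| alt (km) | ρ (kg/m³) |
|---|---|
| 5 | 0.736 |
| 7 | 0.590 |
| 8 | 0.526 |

At 7 km, from the table: ρ = 0.590 kg/m³.
Weight W = mg = 23900 × 9.81 = 2.3446×10^5 N; in level flight L = W.
Dynamic pressure q = 0.5 × 0.59 × 170² = 8526 Pa.
CL = W/(q·S) = 2.3446×10^5 / (8526 × 68.8) = 0.3997.
CD = 0.0206 + 0.0594 × 0.3997² = 0.03009.
L/D = CL/CD = 0.3997 / 0.03009 = 13.3

L/D = 13.3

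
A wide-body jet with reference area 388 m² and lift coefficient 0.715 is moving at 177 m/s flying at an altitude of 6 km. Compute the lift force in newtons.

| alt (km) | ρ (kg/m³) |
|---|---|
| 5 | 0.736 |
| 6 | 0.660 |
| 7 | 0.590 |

At 6 km, from the table: ρ = 0.660 kg/m³.
Dynamic pressure q = ½ρv² = ½ × 0.66 × 177² = 10340 Pa.
L = q·S·CL = 10340 × 388 × 0.715 = 2.87×10^6 N ≈ 2870 kN

L = 2.87×10^6 N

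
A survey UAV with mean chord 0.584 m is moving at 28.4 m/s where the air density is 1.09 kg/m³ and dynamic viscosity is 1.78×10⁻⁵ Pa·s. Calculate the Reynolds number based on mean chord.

Re = 1.02×10^6

Re = ρ·v·c/μ = 1.09 × 28.4 × 0.584 / (1.78×10⁻⁵) = 1.02×10^6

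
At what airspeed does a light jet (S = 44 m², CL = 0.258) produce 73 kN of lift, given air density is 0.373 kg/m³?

L = ½ρv²S·CL ⇒ v = √(2L/(ρ·S·CL))
v = √(2 × 73000 / (0.373 × 44 × 0.258)) = √34480 = 186 m/s

v = 186 m/s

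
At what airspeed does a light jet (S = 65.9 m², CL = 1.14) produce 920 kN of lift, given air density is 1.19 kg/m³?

L = ½ρv²S·CL ⇒ v = √(2L/(ρ·S·CL))
v = √(2 × 9.2×10^5 / (1.19 × 65.9 × 1.14)) = √20580 = 143 m/s

v = 143 m/s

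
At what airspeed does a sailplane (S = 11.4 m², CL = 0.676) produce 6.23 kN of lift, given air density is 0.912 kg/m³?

v = 42.1 m/s

L = ½ρv²S·CL ⇒ v = √(2L/(ρ·S·CL))
v = √(2 × 6230 / (0.912 × 11.4 × 0.676)) = √1773 = 42.1 m/s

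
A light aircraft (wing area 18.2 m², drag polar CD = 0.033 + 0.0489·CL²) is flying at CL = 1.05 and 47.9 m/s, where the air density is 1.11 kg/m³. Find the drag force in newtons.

CD = 0.033 + 0.0489 × 1.05² = 0.08691
D = ½ρv²S·CD = ½ × 1.11 × 47.9² × 18.2 × 0.08691 = 2010 N

D = 2010 N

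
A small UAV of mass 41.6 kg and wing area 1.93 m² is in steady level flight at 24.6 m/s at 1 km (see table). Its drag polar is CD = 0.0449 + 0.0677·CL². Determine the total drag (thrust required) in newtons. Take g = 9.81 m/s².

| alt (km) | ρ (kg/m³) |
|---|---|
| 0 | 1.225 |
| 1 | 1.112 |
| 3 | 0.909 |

At 1 km, from the table: ρ = 1.112 kg/m³.
Weight W = mg = 41.6 × 9.81 = 408.1 N; in level flight L = W.
q = ½ρv² = ½ × 1.112 × 24.6² = 336.5 Pa.
CL = W/(q·S) = 408.1 / (336.5 × 1.93) = 0.6284.
CD = 0.0449 + 0.0677 × 0.6284² = 0.07164.
D = q·S·CD = 336.5 × 1.93 × 0.07164 = 46.52 N

D = 46.5 N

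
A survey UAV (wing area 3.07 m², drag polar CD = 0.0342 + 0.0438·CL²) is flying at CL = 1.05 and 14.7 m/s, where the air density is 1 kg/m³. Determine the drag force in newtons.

CD = 0.0342 + 0.0438 × 1.05² = 0.08249
D = ½ρv²S·CD = ½ × 1 × 14.7² × 3.07 × 0.08249 = 27.4 N

D = 27.4 N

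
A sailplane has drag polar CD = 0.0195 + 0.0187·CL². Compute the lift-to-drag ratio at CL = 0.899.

CD = 0.0195 + 0.0187 × 0.899² = 0.03461
L/D = CL/CD = 0.899 / 0.03461 = 26

L/D = 26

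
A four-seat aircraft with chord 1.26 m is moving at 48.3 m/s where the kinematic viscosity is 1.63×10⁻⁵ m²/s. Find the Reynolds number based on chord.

Re = 3.73×10^6

Re = v·c/ν = 48.3 × 1.26 / (1.63×10⁻⁵) = 3.73×10^6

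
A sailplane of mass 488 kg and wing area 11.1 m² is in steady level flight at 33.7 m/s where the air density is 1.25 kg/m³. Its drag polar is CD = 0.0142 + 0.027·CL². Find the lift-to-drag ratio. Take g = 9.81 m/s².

L/D = 25.1

Weight W = mg = 488 × 9.81 = 4787.3 N; in level flight L = W.
Dynamic pressure q = 0.5 × 1.25 × 33.7² = 709.8 Pa.
CL = 2W/(ρv²S) = 2×4787.3/(1.25×33.7²×11.1) = 0.6076.
CD = 0.0142 + 0.027 × 0.6076² = 0.02417.
L/D = CL/CD = 0.6076 / 0.02417 = 25.1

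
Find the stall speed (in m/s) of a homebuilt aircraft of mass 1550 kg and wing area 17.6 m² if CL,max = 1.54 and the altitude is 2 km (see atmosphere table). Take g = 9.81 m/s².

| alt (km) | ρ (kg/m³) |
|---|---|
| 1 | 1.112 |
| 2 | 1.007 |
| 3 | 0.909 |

At 2 km, from the table: ρ = 1.007 kg/m³.
At stall, lift equals weight: L = W = m·g = 1550 × 9.81 = 15210 N.
V_stall = √(2W/(ρ·S·CL,max)) = √(2 × 15210 / (1.007 × 17.6 × 1.54))
V_stall = √1114 = 33.4 m/s

V_stall = 33.4 m/s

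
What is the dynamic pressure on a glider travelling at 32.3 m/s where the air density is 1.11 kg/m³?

q = 579 Pa

q = ½ρv² = ½ × 1.11 × 32.3² = 579 Pa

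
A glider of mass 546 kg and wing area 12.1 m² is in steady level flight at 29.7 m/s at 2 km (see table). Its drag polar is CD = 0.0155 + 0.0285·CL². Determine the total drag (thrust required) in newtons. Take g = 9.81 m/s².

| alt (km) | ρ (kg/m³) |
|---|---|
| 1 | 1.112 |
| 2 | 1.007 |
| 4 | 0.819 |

D = 235 N

At 2 km, from the table: ρ = 1.007 kg/m³.
Level flight ⇒ L = W = m·g = 546 × 9.81 = 5356.3 N.
Dynamic pressure q = 0.5 × 1.007 × 29.7² = 444.1 Pa.
CL = W/(q·S) = 5356.3 / (444.1 × 12.1) = 0.9967.
CD = 0.0155 + 0.0285 × 0.9967² = 0.04381.
D = q·S·CD = 444.1 × 12.1 × 0.04381 = 235.4 N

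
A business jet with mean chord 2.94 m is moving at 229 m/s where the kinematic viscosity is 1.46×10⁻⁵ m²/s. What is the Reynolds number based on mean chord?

Re = 4.61×10^7

Re = v·c/ν = 229 × 2.94 / (1.46×10⁻⁵) = 4.61×10^7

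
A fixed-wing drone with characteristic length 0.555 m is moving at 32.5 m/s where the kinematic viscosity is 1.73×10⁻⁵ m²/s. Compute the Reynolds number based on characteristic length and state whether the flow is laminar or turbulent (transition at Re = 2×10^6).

Re = v·c/ν = 32.5 × 0.555 / (1.73×10⁻⁵) = 1.04×10^6
Since 1.04×10^6 < 2×10^6, the flow is laminar.

Re = 1.04×10^6 (laminar)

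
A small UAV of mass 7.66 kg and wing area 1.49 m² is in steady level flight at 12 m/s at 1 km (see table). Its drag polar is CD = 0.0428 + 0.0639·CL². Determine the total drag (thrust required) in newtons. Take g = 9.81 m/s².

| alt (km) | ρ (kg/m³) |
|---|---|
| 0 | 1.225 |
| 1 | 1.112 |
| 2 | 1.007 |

D = 8.13 N

At 1 km, from the table: ρ = 1.112 kg/m³.
In steady level flight, lift balances weight: W = mg = 7.66 × 9.81 = 75.145 N.
q = ½ρv² = ½ × 1.112 × 12² = 80.06 Pa.
Required CL = L/(qS) = 75.145/(80.06·1.49) = 0.6299.
CD = 0.0428 + 0.0639 × 0.6299² = 0.06815.
D = q·S·CD = 80.06 × 1.49 × 0.06815 = 8.13 N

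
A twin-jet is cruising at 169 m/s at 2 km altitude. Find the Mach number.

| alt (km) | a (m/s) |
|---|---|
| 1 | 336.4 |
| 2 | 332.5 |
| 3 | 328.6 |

M = 0.508

At 2 km, from the table: a = 332.5 m/s.
M = v/a = 169 / 332.5 = 0.508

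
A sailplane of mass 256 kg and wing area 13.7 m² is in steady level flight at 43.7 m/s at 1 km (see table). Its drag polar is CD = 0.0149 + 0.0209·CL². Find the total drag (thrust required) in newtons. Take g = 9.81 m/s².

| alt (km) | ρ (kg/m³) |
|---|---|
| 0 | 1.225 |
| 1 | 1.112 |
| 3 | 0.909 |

At 1 km, from the table: ρ = 1.112 kg/m³.
In steady level flight, lift balances weight: W = mg = 256 × 9.81 = 2511.4 N.
q = ½ρv² = ½ × 1.112 × 43.7² = 1062 Pa.
CL = 2W/(ρv²S) = 2×2511.4/(1.112×43.7²×13.7) = 0.1726.
CD = 0.0149 + 0.0209 × 0.1726² = 0.01552.
D = q·S·CD = 1062 × 13.7 × 0.01552 = 225.8 N

D = 226 N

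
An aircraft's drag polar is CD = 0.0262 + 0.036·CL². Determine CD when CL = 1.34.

CD = 0.0908

CD = 0.0262 + 0.036 × 1.34² = 0.0262 + 0.06464 = 0.0908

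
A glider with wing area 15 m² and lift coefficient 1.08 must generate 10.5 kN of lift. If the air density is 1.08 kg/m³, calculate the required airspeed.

L = ½ρv²S·CL ⇒ v = √(2L/(ρ·S·CL))
v = √(2 × 10500 / (1.08 × 15 × 1.08)) = √1200 = 34.6 m/s

v = 34.6 m/s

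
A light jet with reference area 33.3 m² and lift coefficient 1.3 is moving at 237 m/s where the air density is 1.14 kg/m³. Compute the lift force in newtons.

L = 1.39×10^6 N

Dynamic pressure q = ½ρv² = ½ × 1.14 × 237² = 32020 Pa.
L = q·S·CL = 32020 × 33.3 × 1.3 = 1.39×10^6 N ≈ 1390 kN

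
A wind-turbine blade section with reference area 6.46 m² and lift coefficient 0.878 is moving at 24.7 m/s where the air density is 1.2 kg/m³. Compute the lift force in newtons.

L = 2080 N

L = ½ρv²S·CL = ½ × 1.2 × 24.7² × 6.46 × 0.878 = 2080 N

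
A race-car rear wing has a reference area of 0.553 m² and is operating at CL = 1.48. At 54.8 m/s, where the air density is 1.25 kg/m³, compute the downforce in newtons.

L = 1540 N

Dynamic pressure q = ½ρv² = ½ × 1.25 × 54.8² = 1877 Pa.
L = q·S·CL = 1877 × 0.553 × 1.48 = 1540 N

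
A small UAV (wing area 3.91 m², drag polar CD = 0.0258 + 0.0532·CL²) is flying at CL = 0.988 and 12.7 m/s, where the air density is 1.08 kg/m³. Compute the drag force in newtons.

D = 26.5 N

CD = 0.0258 + 0.0532 × 0.988² = 0.07773
D = ½ρv²S·CD = ½ × 1.08 × 12.7² × 3.91 × 0.07773 = 26.5 N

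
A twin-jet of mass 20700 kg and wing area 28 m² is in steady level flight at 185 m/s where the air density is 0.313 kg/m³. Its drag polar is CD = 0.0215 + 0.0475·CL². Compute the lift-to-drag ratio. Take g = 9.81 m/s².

Level flight ⇒ L = W = m·g = 20700 × 9.81 = 2.0307×10^5 N.
q = ½ρv² = ½ × 0.313 × 185² = 5356 Pa.
CL = 2W/(ρv²S) = 2×2.0307×10^5/(0.313×185²×28) = 1.354.
CD = 0.0215 + 0.0475 × 1.354² = 0.1086.
L/D = CL/CD = 1.354 / 0.1086 = 12.5

L/D = 12.5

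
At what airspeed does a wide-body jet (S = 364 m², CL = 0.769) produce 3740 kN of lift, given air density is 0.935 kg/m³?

v = 169 m/s

L = ½ρv²S·CL ⇒ v = √(2L/(ρ·S·CL))
v = √(2 × 3.74×10^6 / (0.935 × 364 × 0.769)) = √28580 = 169 m/s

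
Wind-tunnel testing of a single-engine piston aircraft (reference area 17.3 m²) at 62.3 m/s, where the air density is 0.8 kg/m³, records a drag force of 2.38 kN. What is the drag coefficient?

From D = ½ρv²S·CD, rearranging gives CD = 2D/(ρv²S).
CD = 2 × 2380 / (0.8 × 62.3² × 17.3) = 0.0886

CD = 0.0886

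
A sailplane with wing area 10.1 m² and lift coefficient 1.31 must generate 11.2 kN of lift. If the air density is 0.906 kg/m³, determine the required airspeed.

L = ½ρv²S·CL ⇒ v = √(2L/(ρ·S·CL))
v = √(2 × 11200 / (0.906 × 10.1 × 1.31)) = √1869 = 43.2 m/s

v = 43.2 m/s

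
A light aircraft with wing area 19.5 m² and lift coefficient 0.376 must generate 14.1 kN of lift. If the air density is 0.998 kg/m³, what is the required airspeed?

v = 62.1 m/s

L = ½ρv²S·CL ⇒ v = √(2L/(ρ·S·CL))
v = √(2 × 14100 / (0.998 × 19.5 × 0.376)) = √3854 = 62.1 m/s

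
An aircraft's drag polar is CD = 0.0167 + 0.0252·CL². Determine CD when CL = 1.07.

CD = 0.0456

CD = 0.0167 + 0.0252 × 1.07² = 0.0167 + 0.02885 = 0.0456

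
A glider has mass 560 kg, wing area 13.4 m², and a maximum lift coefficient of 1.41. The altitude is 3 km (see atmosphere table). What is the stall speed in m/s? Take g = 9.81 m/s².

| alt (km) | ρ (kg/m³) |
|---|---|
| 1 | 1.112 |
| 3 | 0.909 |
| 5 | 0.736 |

At 3 km, from the table: ρ = 0.909 kg/m³.
Weight W = mg = 560 × 9.81 = 5494 N.
From L = ½ρV²S·CL,max = W: V_stall = √(2W/(ρSCL,max)) = √(2·5494/(0.909·13.4·1.41))
V_stall = √639.7 = 25.3 m/s

V_stall = 25.3 m/s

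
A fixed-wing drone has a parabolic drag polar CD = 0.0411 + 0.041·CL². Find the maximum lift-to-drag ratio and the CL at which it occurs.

For CD = CD0 + K·CL², (L/D)max occurs at CL* = √(CD0/K) and equals 1/(2√(K·CD0)).
(L/D)max = 1/(2√(0.041 × 0.0411)) = 1/(2 × 0.04105) = 12.2
CL* = √(0.0411/0.041) = 1

(L/D)max = 12.2, at CL = 1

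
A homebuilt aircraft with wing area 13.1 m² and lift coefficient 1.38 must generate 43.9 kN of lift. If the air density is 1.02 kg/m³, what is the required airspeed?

L = ½ρv²S·CL ⇒ v = √(2L/(ρ·S·CL))
v = √(2 × 43900 / (1.02 × 13.1 × 1.38)) = √4762 = 69 m/s

v = 69 m/s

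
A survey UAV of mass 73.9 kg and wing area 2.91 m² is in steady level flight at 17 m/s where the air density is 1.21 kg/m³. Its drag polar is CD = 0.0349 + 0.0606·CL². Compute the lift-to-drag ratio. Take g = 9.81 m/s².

L/D = 9.02

Weight W = mg = 73.9 × 9.81 = 724.96 N; in level flight L = W.
Dynamic pressure q = 0.5 × 1.21 × 17² = 174.8 Pa.
CL = W/(q·S) = 724.96 / (174.8 × 2.91) = 1.425.
CD = 0.0349 + 0.0606 × 1.425² = 0.1579.
L/D = CL/CD = 1.425 / 0.1579 = 9.02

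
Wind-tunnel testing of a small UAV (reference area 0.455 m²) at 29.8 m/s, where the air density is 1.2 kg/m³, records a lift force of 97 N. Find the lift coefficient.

CL = 0.4

From L = ½ρv²S·CL, rearranging gives CL = 2L/(ρv²S).
CL = 2 × 97 / (1.2 × 29.8² × 0.455) = 0.4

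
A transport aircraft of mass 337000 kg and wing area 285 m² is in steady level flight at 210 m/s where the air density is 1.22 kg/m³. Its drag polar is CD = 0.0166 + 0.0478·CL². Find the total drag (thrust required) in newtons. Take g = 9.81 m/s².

D = 1.95×10^5 N

Level flight ⇒ L = W = m·g = 337000 × 9.81 = 3.306×10^6 N.
Dynamic pressure q = 0.5 × 1.22 × 210² = 26900 Pa.
Required CL = L/(qS) = 3.306×10^6/(26900·285) = 0.4312.
CD = 0.0166 + 0.0478 × 0.4312² = 0.02549.
D = q·S·CD = 26900 × 285 × 0.02549 = 1.954×10^5 N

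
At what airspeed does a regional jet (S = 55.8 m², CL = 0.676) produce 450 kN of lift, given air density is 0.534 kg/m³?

L = ½ρv²S·CL ⇒ v = √(2L/(ρ·S·CL))
v = √(2 × 4.5×10^5 / (0.534 × 55.8 × 0.676)) = √44680 = 211 m/s

v = 211 m/s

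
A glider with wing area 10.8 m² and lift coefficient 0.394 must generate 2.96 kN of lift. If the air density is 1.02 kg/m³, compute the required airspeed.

L = ½ρv²S·CL ⇒ v = √(2L/(ρ·S·CL))
v = √(2 × 2960 / (1.02 × 10.8 × 0.394)) = √1364 = 36.9 m/s

v = 36.9 m/s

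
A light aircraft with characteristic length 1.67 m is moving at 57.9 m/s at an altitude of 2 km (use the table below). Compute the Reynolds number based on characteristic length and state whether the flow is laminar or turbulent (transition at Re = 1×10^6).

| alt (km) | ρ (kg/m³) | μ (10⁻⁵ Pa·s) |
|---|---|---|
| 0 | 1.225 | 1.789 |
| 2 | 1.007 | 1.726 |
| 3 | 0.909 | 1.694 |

At 2 km, from the table: ρ = 1.007 kg/m³, μ = 1.726×10⁻⁵ Pa·s.
Re = ρ·v·c/μ = 1.007 × 57.9 × 1.67 / (1.726×10⁻⁵) = 5.64×10^6
Since 5.64×10^6 > 1×10^6, the flow is turbulent.

Re = 5.64×10^6 (turbulent)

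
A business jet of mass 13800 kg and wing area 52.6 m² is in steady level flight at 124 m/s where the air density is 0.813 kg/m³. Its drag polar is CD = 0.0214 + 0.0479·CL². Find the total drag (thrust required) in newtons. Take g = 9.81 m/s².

Weight W = mg = 13800 × 9.81 = 1.3538×10^5 N; in level flight L = W.
Dynamic pressure q = 0.5 × 0.813 × 124² = 6250 Pa.
CL = 2W/(ρv²S) = 2×1.3538×10^5/(0.813×124²×52.6) = 0.4118.
CD = 0.0214 + 0.0479 × 0.4118² = 0.02952.
D = q·S·CD = 6250 × 52.6 × 0.02952 = 9706 N

D = 9710 N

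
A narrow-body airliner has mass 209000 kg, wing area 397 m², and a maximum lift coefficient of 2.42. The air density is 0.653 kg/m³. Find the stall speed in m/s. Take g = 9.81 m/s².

V_stall = 80.8 m/s

At stall, lift equals weight: L = W = m·g = 209000 × 9.81 = 2.05×10^6 N.
V_stall = √(2W/(ρ·S·CL,max)) = √(2 × 2.05×10^6 / (0.653 × 397 × 2.42))
V_stall = √6536 = 80.8 m/s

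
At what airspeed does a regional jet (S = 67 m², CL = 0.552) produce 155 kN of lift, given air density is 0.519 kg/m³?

v = 127 m/s

L = ½ρv²S·CL ⇒ v = √(2L/(ρ·S·CL))
v = √(2 × 1.55×10^5 / (0.519 × 67 × 0.552)) = √16150 = 127 m/s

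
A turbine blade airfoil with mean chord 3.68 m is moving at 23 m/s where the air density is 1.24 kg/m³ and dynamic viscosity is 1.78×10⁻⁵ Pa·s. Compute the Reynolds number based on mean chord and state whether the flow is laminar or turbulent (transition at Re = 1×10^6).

Re = ρ·v·c/μ = 1.24 × 23 × 3.68 / (1.78×10⁻⁵) = 5.9×10^6
Since 5.9×10^6 > 1×10^6, the flow is turbulent.

Re = 5.9×10^6 (turbulent)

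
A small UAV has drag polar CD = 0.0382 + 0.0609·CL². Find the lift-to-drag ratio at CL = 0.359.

CD = 0.0382 + 0.0609 × 0.359² = 0.04605
L/D = CL/CD = 0.359 / 0.04605 = 7.8

L/D = 7.8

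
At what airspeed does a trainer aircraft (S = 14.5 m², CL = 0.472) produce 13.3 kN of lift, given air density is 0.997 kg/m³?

v = 62.4 m/s

L = ½ρv²S·CL ⇒ v = √(2L/(ρ·S·CL))
v = √(2 × 13300 / (0.997 × 14.5 × 0.472)) = √3898 = 62.4 m/s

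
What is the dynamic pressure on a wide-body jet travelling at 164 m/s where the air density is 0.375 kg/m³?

q = ½ρv² = ½ × 0.375 × 164² = 5040 Pa

q = 5040 Pa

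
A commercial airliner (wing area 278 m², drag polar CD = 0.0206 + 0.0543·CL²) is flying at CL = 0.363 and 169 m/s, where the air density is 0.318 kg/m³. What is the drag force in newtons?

D = 35000 N

CD = 0.0206 + 0.0543 × 0.363² = 0.02776
D = ½ρv²S·CD = ½ × 0.318 × 169² × 278 × 0.02776 = 35000 N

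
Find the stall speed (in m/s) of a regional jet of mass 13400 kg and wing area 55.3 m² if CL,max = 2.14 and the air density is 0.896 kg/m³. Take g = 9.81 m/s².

At stall, lift equals weight: L = W = m·g = 13400 × 9.81 = 1.315×10^5 N.
V_stall = √(2W/(ρ·S·CL,max)) = √(2 × 1.315×10^5 / (0.896 × 55.3 × 2.14))
V_stall = √2479 = 49.8 m/s

V_stall = 49.8 m/s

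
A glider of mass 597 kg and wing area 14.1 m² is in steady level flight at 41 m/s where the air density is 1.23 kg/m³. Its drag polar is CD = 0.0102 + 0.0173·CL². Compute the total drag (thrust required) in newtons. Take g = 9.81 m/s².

D = 189 N

Weight W = mg = 597 × 9.81 = 5856.6 N; in level flight L = W.
q = ½ρv² = ½ × 1.23 × 41² = 1034 Pa.
Required CL = L/(qS) = 5856.6/(1034·14.1) = 0.4018.
CD = 0.0102 + 0.0173 × 0.4018² = 0.01299.
D = q·S·CD = 1034 × 14.1 × 0.01299 = 189.4 N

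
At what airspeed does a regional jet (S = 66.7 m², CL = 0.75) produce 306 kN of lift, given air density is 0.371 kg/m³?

v = 182 m/s

L = ½ρv²S·CL ⇒ v = √(2L/(ρ·S·CL))
v = √(2 × 3.06×10^5 / (0.371 × 66.7 × 0.75)) = √32980 = 182 m/s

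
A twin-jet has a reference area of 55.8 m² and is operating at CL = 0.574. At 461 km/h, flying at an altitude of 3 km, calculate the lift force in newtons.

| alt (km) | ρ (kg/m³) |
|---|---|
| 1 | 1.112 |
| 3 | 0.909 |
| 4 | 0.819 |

L = 2.39×10^5 N

At 3 km, from the table: ρ = 0.909 kg/m³.
Convert speed: v = 461 km/h ÷ 3.6 = 128.1 m/s.
L = ½ρv²S·CL = ½ × 0.909 × 128.1² × 55.8 × 0.574 = 2.39×10^5 N ≈ 239 kN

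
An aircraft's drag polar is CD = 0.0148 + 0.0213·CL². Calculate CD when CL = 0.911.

CD = 0.0325

CD = 0.0148 + 0.0213 × 0.911² = 0.0148 + 0.01768 = 0.0325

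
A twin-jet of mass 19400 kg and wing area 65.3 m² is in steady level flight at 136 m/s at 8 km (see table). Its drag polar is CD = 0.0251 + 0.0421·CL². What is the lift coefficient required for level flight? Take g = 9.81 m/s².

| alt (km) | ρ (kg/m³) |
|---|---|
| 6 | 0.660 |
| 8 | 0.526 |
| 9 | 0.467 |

At 8 km, from the table: ρ = 0.526 kg/m³.
Level flight ⇒ L = W = m·g = 19400 × 9.81 = 1.9031×10^5 N.
q = ½ρv² = ½ × 0.526 × 136² = 4864 Pa.
Required CL = L/(qS) = 1.9031×10^5/(4864·65.3) = 0.5991.

CL = 0.599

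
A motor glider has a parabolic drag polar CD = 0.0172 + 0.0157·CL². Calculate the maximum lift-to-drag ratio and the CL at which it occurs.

(L/D)max = 30.4, at CL = 1.05

For CD = CD0 + K·CL², (L/D)max occurs at CL* = √(CD0/K) and equals 1/(2√(K·CD0)).
(L/D)max = 1/(2√(0.0157 × 0.0172)) = 1/(2 × 0.01643) = 30.4
CL* = √(0.0172/0.0157) = 1.05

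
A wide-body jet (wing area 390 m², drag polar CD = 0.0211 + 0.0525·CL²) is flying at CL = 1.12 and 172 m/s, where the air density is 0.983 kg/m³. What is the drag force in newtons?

D = 4.93×10^5 N

CD = 0.0211 + 0.0525 × 1.12² = 0.08696
D = ½ρv²S·CD = ½ × 0.983 × 172² × 390 × 0.08696 = 4.93×10^5 N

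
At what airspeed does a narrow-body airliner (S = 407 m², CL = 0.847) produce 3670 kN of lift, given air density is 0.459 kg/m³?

L = ½ρv²S·CL ⇒ v = √(2L/(ρ·S·CL))
v = √(2 × 3.67×10^6 / (0.459 × 407 × 0.847)) = √46390 = 215 m/s

v = 215 m/s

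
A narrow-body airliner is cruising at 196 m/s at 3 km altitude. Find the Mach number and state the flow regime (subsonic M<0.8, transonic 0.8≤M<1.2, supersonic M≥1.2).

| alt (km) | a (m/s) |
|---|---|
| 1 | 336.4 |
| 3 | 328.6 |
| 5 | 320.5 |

At 3 km, from the table: a = 328.6 m/s.
M = v/a = 196 / 328.6 = 0.596
M = 0.596 → subsonic.

M = 0.596 (subsonic)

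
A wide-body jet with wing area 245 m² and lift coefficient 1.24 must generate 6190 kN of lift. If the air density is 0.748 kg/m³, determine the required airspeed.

v = 233 m/s

L = ½ρv²S·CL ⇒ v = √(2L/(ρ·S·CL))
v = √(2 × 6.19×10^6 / (0.748 × 245 × 1.24)) = √54480 = 233 m/s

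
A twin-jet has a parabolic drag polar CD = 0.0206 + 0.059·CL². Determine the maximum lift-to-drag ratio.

(L/D)max = 14.3

For CD = CD0 + K·CL², (L/D)max occurs at CL* = √(CD0/K) and equals 1/(2√(K·CD0)).
(L/D)max = 1/(2√(0.059 × 0.0206)) = 1/(2 × 0.03486) = 14.3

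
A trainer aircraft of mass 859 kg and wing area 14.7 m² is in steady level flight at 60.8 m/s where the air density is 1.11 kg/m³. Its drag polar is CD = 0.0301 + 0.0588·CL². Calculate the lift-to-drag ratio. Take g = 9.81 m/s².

L/D = 8.05

Level flight ⇒ L = W = m·g = 859 × 9.81 = 8426.8 N.
q = ½ρv² = ½ × 1.11 × 60.8² = 2052 Pa.
CL = 2W/(ρv²S) = 2×8426.8/(1.11×60.8²×14.7) = 0.2794.
CD = 0.0301 + 0.0588 × 0.2794² = 0.03469.
L/D = CL/CD = 0.2794 / 0.03469 = 8.05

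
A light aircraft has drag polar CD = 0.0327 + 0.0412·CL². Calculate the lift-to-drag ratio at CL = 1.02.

L/D = 13.5

CD = 0.0327 + 0.0412 × 1.02² = 0.07556
L/D = CL/CD = 1.02 / 0.07556 = 13.5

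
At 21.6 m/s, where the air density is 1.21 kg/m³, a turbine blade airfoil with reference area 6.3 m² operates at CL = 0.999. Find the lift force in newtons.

Dynamic pressure q = ½ρv² = ½ × 1.21 × 21.6² = 282.3 Pa.
L = q·S·CL = 282.3 × 6.3 × 0.999 = 1780 N

L = 1780 N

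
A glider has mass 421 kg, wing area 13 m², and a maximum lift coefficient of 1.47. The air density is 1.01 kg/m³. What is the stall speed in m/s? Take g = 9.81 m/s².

V_stall = 20.7 m/s

Stall occurs when L = W at CL,max. W = mg = 421 × 9.81 = 4130 N.
From L = ½ρV²S·CL,max = W: V_stall = √(2W/(ρSCL,max)) = √(2·4130/(1.01·13·1.47))
V_stall = √428 = 20.7 m/s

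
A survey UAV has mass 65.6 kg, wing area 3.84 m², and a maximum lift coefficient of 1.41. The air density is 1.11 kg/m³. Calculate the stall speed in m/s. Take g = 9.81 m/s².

V_stall = 14.6 m/s

Stall occurs when L = W at CL,max. W = mg = 65.6 × 9.81 = 643.5 N.
From L = ½ρV²S·CL,max = W: V_stall = √(2W/(ρSCL,max)) = √(2·643.5/(1.11·3.84·1.41))
V_stall = √214.2 = 14.6 m/s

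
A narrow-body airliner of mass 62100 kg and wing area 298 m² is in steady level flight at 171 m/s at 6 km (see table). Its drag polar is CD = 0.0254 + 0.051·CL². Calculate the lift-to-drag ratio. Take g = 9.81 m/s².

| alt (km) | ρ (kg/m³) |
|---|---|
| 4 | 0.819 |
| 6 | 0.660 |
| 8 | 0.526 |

At 6 km, from the table: ρ = 0.660 kg/m³.
In steady level flight, lift balances weight: W = mg = 62100 × 9.81 = 6.092×10^5 N.
Dynamic pressure q = 0.5 × 0.66 × 171² = 9650 Pa.
CL = 2W/(ρv²S) = 2×6.092×10^5/(0.66×171²×298) = 0.2119.
CD = 0.0254 + 0.051 × 0.2119² = 0.02769.
L/D = CL/CD = 0.2119 / 0.02769 = 7.65

L/D = 7.65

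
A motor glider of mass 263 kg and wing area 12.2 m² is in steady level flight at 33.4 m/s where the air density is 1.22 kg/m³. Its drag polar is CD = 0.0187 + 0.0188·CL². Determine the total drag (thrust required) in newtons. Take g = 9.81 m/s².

D = 170 N

Level flight ⇒ L = W = m·g = 263 × 9.81 = 2580 N.
Dynamic pressure q = 0.5 × 1.22 × 33.4² = 680.5 Pa.
CL = 2W/(ρv²S) = 2×2580/(1.22×33.4²×12.2) = 0.3108.
CD = 0.0187 + 0.0188 × 0.3108² = 0.02052.
D = q·S·CD = 680.5 × 12.2 × 0.02052 = 170.3 N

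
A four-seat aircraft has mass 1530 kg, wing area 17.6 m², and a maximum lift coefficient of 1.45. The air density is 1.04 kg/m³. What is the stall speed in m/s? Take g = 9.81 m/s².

V_stall = 33.6 m/s

Weight W = mg = 1530 × 9.81 = 15010 N.
V_stall = √(2W/(ρ·S·CL,max)) = √(2 × 15010 / (1.04 × 17.6 × 1.45))
V_stall = √1131 = 33.6 m/s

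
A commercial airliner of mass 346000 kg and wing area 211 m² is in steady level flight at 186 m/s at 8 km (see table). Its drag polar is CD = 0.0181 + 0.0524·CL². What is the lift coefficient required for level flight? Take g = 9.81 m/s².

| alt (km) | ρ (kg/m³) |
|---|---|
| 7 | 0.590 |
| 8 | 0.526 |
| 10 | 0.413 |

CL = 1.77

At 8 km, from the table: ρ = 0.526 kg/m³.
Level flight ⇒ L = W = m·g = 346000 × 9.81 = 3.3943×10^6 N.
Dynamic pressure q = 0.5 × 0.526 × 186² = 9099 Pa.
CL = 2W/(ρv²S) = 2×3.3943×10^6/(0.526×186²×211) = 1.768.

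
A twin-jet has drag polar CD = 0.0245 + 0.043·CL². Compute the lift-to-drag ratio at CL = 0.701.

CD = 0.0245 + 0.043 × 0.701² = 0.04563
L/D = CL/CD = 0.701 / 0.04563 = 15.4

L/D = 15.4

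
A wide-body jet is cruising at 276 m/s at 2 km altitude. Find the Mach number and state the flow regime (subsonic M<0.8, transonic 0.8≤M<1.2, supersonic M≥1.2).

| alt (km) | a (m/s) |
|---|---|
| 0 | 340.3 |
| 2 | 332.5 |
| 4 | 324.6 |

At 2 km, from the table: a = 332.5 m/s.
M = v/a = 276 / 332.5 = 0.83
M = 0.83 → transonic.

M = 0.83 (transonic)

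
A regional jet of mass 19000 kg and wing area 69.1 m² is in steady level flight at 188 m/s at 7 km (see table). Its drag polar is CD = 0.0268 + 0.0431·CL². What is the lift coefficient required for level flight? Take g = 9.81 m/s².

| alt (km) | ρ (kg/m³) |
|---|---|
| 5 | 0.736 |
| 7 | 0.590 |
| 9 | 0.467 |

CL = 0.259

At 7 km, from the table: ρ = 0.590 kg/m³.
In steady level flight, lift balances weight: W = mg = 19000 × 9.81 = 1.8639×10^5 N.
Dynamic pressure q = 0.5 × 0.59 × 188² = 10430 Pa.
Required CL = L/(qS) = 1.8639×10^5/(10430·69.1) = 0.2587.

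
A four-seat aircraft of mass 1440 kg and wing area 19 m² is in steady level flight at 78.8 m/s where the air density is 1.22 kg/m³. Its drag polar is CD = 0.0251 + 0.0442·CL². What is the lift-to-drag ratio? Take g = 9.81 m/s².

L/D = 7.32

In steady level flight, lift balances weight: W = mg = 1440 × 9.81 = 14126 N.
q = ½ρv² = ½ × 1.22 × 78.8² = 3788 Pa.
CL = W/(q·S) = 14126 / (3788 × 19) = 0.1963.
CD = 0.0251 + 0.0442 × 0.1963² = 0.0268.
L/D = CL/CD = 0.1963 / 0.0268 = 7.32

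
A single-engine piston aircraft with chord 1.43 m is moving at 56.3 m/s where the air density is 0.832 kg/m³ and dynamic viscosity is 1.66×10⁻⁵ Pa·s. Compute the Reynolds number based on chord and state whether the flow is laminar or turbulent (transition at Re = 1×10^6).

Re = 4.04×10^6 (turbulent)

Re = ρ·v·c/μ = 0.832 × 56.3 × 1.43 / (1.66×10⁻⁵) = 4.04×10^6
Since 4.04×10^6 > 1×10^6, the flow is turbulent.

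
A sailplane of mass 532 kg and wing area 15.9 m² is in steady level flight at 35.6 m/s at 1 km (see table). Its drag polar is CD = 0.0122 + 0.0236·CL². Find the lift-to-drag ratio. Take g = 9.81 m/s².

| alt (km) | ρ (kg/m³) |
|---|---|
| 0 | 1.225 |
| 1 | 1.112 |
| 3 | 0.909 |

At 1 km, from the table: ρ = 1.112 kg/m³.
Level flight ⇒ L = W = m·g = 532 × 9.81 = 5218.9 N.
Dynamic pressure q = 0.5 × 1.112 × 35.6² = 704.7 Pa.
Required CL = L/(qS) = 5218.9/(704.7·15.9) = 0.4658.
CD = 0.0122 + 0.0236 × 0.4658² = 0.01732.
L/D = CL/CD = 0.4658 / 0.01732 = 26.9

L/D = 26.9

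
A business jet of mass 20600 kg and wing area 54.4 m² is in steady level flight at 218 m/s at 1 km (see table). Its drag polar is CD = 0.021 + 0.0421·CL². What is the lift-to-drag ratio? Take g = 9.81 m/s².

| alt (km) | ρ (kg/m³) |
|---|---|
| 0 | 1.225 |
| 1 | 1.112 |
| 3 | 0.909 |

At 1 km, from the table: ρ = 1.112 kg/m³.
Weight W = mg = 20600 × 9.81 = 2.0209×10^5 N; in level flight L = W.
q = ½ρv² = ½ × 1.112 × 218² = 26420 Pa.
CL = W/(q·S) = 2.0209×10^5 / (26420 × 54.4) = 0.1406.
CD = 0.021 + 0.0421 × 0.1406² = 0.02183.
L/D = CL/CD = 0.1406 / 0.02183 = 6.44

L/D = 6.44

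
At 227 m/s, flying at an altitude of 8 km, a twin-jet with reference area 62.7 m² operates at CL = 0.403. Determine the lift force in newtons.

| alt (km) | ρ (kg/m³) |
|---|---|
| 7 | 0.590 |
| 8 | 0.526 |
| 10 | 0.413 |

L = 3.42×10^5 N

At 8 km, from the table: ρ = 0.526 kg/m³.
Dynamic pressure q = ½ρv² = ½ × 0.526 × 227² = 13550 Pa.
L = q·S·CL = 13550 × 62.7 × 0.403 = 3.42×10^5 N ≈ 342 kN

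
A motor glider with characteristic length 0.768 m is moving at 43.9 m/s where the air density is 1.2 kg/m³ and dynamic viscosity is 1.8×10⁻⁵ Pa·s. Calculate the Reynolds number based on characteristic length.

Re = ρ·v·c/μ = 1.2 × 43.9 × 0.768 / (1.8×10⁻⁵) = 2.25×10^6

Re = 2.25×10^6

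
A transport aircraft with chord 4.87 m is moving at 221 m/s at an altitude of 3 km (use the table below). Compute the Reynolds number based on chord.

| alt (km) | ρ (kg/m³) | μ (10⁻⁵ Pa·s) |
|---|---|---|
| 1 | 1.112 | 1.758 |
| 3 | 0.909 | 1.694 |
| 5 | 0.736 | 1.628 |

At 3 km, from the table: ρ = 0.909 kg/m³, μ = 1.694×10⁻⁵ Pa·s.
Re = ρ·v·c/μ = 0.909 × 221 × 4.87 / (1.694×10⁻⁵) = 5.78×10^7

Re = 5.78×10^7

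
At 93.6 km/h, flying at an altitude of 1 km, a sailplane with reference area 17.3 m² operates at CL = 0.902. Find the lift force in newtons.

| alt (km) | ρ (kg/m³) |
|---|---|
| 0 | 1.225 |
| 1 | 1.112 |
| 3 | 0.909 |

At 1 km, from the table: ρ = 1.112 kg/m³.
Convert speed: v = 93.6 km/h ÷ 3.6 = 26 m/s.
L = ½ρv²S·CL = ½ × 1.112 × 26² × 17.3 × 0.902 = 5870 N ≈ 5.87 kN

L = 5870 N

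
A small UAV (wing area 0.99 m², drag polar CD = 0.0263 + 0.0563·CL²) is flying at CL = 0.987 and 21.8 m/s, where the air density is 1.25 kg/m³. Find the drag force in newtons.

D = 23.9 N

CD = 0.0263 + 0.0563 × 0.987² = 0.08115
D = ½ρv²S·CD = ½ × 1.25 × 21.8² × 0.99 × 0.08115 = 23.9 N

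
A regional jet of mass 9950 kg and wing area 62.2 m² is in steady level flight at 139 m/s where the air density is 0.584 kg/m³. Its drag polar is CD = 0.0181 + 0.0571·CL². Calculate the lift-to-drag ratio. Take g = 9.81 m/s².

L/D = 12.4

Weight W = mg = 9950 × 9.81 = 97610 N; in level flight L = W.
q = ½ρv² = ½ × 0.584 × 139² = 5642 Pa.
CL = W/(q·S) = 97610 / (5642 × 62.2) = 0.2782.
CD = 0.0181 + 0.0571 × 0.2782² = 0.02252.
L/D = CL/CD = 0.2782 / 0.02252 = 12.4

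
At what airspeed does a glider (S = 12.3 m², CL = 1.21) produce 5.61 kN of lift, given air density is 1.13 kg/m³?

v = 25.8 m/s

L = ½ρv²S·CL ⇒ v = √(2L/(ρ·S·CL))
v = √(2 × 5610 / (1.13 × 12.3 × 1.21)) = √667.2 = 25.8 m/s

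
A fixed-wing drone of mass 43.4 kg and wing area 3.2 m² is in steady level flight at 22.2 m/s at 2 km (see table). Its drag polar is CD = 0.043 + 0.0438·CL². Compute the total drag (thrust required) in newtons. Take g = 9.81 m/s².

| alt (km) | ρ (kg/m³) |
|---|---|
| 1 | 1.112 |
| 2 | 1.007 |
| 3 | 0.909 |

At 2 km, from the table: ρ = 1.007 kg/m³.
Weight W = mg = 43.4 × 9.81 = 425.75 N; in level flight L = W.
Dynamic pressure q = 0.5 × 1.007 × 22.2² = 248.1 Pa.
CL = W/(q·S) = 425.75 / (248.1 × 3.2) = 0.5362.
CD = 0.043 + 0.0438 × 0.5362² = 0.05559.
D = q·S·CD = 248.1 × 3.2 × 0.05559 = 44.14 N

D = 44.1 N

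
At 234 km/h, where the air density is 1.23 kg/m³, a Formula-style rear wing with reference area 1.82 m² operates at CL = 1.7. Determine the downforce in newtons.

L = 8040 N

Convert speed: v = 234 km/h ÷ 3.6 = 65 m/s.
L = ½ρv²S·CL = ½ × 1.23 × 65² × 1.82 × 1.7 = 8040 N ≈ 8.04 kN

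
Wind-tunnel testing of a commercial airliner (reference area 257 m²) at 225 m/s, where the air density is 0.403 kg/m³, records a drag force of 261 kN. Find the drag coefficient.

From D = ½ρv²S·CD, rearranging gives CD = 2D/(ρv²S).
CD = 2 × 2.61×10^5 / (0.403 × 225² × 257) = 0.0996

CD = 0.0996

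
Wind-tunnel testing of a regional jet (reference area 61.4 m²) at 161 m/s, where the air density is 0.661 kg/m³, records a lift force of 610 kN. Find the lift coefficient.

From L = ½ρv²S·CL, rearranging gives CL = 2L/(ρv²S).
CL = 2 × 6.1×10^5 / (0.661 × 161² × 61.4) = 1.16

CL = 1.16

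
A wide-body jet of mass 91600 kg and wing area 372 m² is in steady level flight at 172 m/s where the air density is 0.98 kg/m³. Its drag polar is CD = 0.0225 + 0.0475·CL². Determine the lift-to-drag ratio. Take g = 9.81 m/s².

L/D = 7

Weight W = mg = 91600 × 9.81 = 8.986×10^5 N; in level flight L = W.
q = ½ρv² = ½ × 0.98 × 172² = 14500 Pa.
Required CL = L/(qS) = 8.986×10^5/(14500·372) = 0.1666.
CD = 0.0225 + 0.0475 × 0.1666² = 0.02382.
L/D = CL/CD = 0.1666 / 0.02382 = 7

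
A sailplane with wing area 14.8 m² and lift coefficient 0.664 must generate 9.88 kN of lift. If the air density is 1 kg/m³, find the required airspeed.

L = ½ρv²S·CL ⇒ v = √(2L/(ρ·S·CL))
v = √(2 × 9880 / (1 × 14.8 × 0.664)) = √2011 = 44.8 m/s

v = 44.8 m/s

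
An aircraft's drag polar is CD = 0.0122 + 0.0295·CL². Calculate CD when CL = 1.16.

CD = 0.0519

CD = 0.0122 + 0.0295 × 1.16² = 0.0122 + 0.0397 = 0.0519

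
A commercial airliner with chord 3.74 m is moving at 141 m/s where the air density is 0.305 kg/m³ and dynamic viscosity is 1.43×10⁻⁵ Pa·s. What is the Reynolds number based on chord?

Re = ρ·v·c/μ = 0.305 × 141 × 3.74 / (1.43×10⁻⁵) = 1.12×10^7

Re = 1.12×10^7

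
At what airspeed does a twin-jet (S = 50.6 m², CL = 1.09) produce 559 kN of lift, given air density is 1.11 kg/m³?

v = 135 m/s

L = ½ρv²S·CL ⇒ v = √(2L/(ρ·S·CL))
v = √(2 × 5.59×10^5 / (1.11 × 50.6 × 1.09)) = √18260 = 135 m/s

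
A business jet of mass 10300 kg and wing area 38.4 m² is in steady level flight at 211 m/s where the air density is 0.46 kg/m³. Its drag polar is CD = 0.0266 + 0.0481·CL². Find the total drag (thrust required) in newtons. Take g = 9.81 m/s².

In steady level flight, lift balances weight: W = mg = 10300 × 9.81 = 1.0104×10^5 N.
Dynamic pressure q = 0.5 × 0.46 × 211² = 10240 Pa.
Required CL = L/(qS) = 1.0104×10^5/(10240·38.4) = 0.257.
CD = 0.0266 + 0.0481 × 0.257² = 0.02978.
D = q·S·CD = 10240 × 38.4 × 0.02978 = 11710 N

D = 11700 N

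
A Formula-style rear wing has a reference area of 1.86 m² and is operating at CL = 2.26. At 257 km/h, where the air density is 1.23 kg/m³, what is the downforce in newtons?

Convert speed: v = 257 km/h ÷ 3.6 = 71.39 m/s.
Dynamic pressure q = ½ρv² = ½ × 1.23 × 71.39² = 3134 Pa.
L = q·S·CL = 3134 × 1.86 × 2.26 = 13200 N ≈ 13.2 kN

L = 13200 N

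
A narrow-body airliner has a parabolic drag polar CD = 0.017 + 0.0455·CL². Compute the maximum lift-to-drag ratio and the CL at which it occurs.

For CD = CD0 + K·CL², (L/D)max occurs at CL* = √(CD0/K) and equals 1/(2√(K·CD0)).
(L/D)max = 1/(2√(0.0455 × 0.017)) = 1/(2 × 0.02781) = 18
CL* = √(0.017/0.0455) = 0.611

(L/D)max = 18, at CL = 0.611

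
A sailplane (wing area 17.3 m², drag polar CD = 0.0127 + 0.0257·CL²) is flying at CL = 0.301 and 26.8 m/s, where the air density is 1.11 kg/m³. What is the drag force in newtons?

CD = 0.0127 + 0.0257 × 0.301² = 0.01503
D = ½ρv²S·CD = ½ × 1.11 × 26.8² × 17.3 × 0.01503 = 104 N

D = 104 N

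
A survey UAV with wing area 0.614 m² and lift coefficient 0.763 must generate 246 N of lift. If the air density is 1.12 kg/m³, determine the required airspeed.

v = 30.6 m/s

L = ½ρv²S·CL ⇒ v = √(2L/(ρ·S·CL))
v = √(2 × 246 / (1.12 × 0.614 × 0.763)) = √937.7 = 30.6 m/s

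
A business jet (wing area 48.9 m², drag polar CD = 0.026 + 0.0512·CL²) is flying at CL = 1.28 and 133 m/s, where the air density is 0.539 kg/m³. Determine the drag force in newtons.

CD = 0.026 + 0.0512 × 1.28² = 0.1099
D = ½ρv²S·CD = ½ × 0.539 × 133² × 48.9 × 0.1099 = 25600 N

D = 25600 N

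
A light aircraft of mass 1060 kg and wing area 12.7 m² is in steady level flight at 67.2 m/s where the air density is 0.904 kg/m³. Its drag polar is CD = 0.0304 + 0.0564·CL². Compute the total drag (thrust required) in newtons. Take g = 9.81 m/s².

Level flight ⇒ L = W = m·g = 1060 × 9.81 = 10399 N.
Dynamic pressure q = 0.5 × 0.904 × 67.2² = 2041 Pa.
CL = W/(q·S) = 10399 / (2041 × 12.7) = 0.4011.
CD = 0.0304 + 0.0564 × 0.4011² = 0.03948.
D = q·S·CD = 2041 × 12.7 × 0.03948 = 1023 N

D = 1020 N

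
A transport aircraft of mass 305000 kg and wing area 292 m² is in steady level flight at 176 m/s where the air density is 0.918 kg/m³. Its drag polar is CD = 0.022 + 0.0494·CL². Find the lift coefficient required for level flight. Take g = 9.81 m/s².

CL = 0.721

In steady level flight, lift balances weight: W = mg = 305000 × 9.81 = 2.992×10^6 N.
Dynamic pressure q = 0.5 × 0.918 × 176² = 14220 Pa.
CL = 2W/(ρv²S) = 2×2.992×10^6/(0.918×176²×292) = 0.7207.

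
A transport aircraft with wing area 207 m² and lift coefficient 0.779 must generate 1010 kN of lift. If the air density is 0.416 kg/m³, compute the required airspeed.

L = ½ρv²S·CL ⇒ v = √(2L/(ρ·S·CL))
v = √(2 × 1.01×10^6 / (0.416 × 207 × 0.779)) = √30110 = 174 m/s

v = 174 m/s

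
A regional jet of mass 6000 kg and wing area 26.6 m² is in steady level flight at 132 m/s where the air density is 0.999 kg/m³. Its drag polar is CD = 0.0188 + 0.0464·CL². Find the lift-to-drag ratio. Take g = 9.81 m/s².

L/D = 11.7

Weight W = mg = 6000 × 9.81 = 58860 N; in level flight L = W.
Dynamic pressure q = 0.5 × 0.999 × 132² = 8703 Pa.
Required CL = L/(qS) = 58860/(8703·26.6) = 0.2542.
CD = 0.0188 + 0.0464 × 0.2542² = 0.0218.
L/D = CL/CD = 0.2542 / 0.0218 = 11.7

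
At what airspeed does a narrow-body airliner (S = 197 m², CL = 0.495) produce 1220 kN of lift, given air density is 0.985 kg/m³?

v = 159 m/s

L = ½ρv²S·CL ⇒ v = √(2L/(ρ·S·CL))
v = √(2 × 1.22×10^6 / (0.985 × 197 × 0.495)) = √25400 = 159 m/s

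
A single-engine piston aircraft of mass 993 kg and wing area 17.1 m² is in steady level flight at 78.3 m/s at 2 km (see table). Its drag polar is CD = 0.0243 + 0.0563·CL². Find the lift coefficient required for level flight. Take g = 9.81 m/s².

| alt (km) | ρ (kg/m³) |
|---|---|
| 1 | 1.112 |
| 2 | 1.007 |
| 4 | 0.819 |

CL = 0.185

At 2 km, from the table: ρ = 1.007 kg/m³.
Level flight ⇒ L = W = m·g = 993 × 9.81 = 9741.3 N.
q = ½ρv² = ½ × 1.007 × 78.3² = 3087 Pa.
CL = 2W/(ρv²S) = 2×9741.3/(1.007×78.3²×17.1) = 0.1845.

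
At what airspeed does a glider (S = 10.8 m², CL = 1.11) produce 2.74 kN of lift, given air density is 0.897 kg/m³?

L = ½ρv²S·CL ⇒ v = √(2L/(ρ·S·CL))
v = √(2 × 2740 / (0.897 × 10.8 × 1.11)) = √509.6 = 22.6 m/s

v = 22.6 m/s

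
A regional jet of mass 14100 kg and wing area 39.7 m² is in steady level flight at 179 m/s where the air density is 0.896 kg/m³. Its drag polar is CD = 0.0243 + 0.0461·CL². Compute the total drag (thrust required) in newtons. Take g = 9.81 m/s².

In steady level flight, lift balances weight: W = mg = 14100 × 9.81 = 1.3832×10^5 N.
q = ½ρv² = ½ × 0.896 × 179² = 14350 Pa.
CL = 2W/(ρv²S) = 2×1.3832×10^5/(0.896×179²×39.7) = 0.2427.
CD = 0.0243 + 0.0461 × 0.2427² = 0.02702.
D = q·S·CD = 14350 × 39.7 × 0.02702 = 15400 N

D = 15400 N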